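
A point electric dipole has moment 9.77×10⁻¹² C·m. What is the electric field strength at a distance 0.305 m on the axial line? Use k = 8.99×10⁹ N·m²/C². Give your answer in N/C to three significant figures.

On the dipole axis E = 2kp/r³.
E = 2·(8.99×10⁹)(9.77×10⁻¹²) / (0.305)³ = 6.191 N/C.

E ≈ 6.19 N/C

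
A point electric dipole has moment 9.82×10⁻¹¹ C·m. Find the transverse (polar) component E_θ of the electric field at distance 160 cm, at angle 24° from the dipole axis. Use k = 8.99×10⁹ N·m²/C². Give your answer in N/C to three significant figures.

E_θ ≈ 0.0877 N/C

For a dipole, E_θ = (kp sinθ)/r³.
kp/r³ = (8.99×10⁹)(9.82×10⁻¹¹)/(1.60)³ = 0.2155 N/C.
E_θ = 0.2155·sin24° = 0.08766 N/C.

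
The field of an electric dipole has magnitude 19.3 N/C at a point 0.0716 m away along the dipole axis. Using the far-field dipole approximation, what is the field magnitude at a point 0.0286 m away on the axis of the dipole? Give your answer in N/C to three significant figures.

E ≈ 303 N/C

Dipole fields scale as 1/r³ in the far field; the geometry is the same at both points.
E₂ = E₁ · (r₁/r₂)³ = 19.3 · (0.0716/0.0286)³.
(r₁/r₂)³ = (2.503)³ = 15.69.
E₂ ≈ 302.8 N/C.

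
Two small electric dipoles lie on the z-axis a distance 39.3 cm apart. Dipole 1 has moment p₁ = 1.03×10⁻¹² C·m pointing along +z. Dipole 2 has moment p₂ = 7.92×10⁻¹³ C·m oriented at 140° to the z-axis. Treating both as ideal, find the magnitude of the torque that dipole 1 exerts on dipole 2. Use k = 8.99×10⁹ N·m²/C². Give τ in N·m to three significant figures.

The second dipole sits on the axis of the first, so the field there is axial: E₁ = 2kp₁/r³ along +z.
E₁ = 2(8.99×10⁹)(1.03×10⁻¹²)/(0.393)³ = 0.3051 N/C.
Torque on the second dipole: τ = p₂ E₁ sinθ.
τ = (7.92×10⁻¹³)(0.3051)·sin140° = 1.553×10⁻¹³ N·m.

τ ≈ 1.55×10⁻¹³ N·m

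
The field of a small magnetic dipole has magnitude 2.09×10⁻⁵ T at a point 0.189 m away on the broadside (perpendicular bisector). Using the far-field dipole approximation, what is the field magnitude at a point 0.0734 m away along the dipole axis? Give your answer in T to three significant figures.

B ≈ 7.14×10⁻⁴ T

Dipole fields scale as 1/r³ in the far field.
The axial field is twice the equatorial field at the same r, so the geometry factor is 2/1.
B₂ = B₁ · (2/1) · (r₁/r₂)³ = 2.09×10⁻⁵ · 2 · (0.189/0.0734)³.
(r₁/r₂)³ = (2.575)³ = 17.07.
B₂ ≈ 7.136×10⁻⁴ T.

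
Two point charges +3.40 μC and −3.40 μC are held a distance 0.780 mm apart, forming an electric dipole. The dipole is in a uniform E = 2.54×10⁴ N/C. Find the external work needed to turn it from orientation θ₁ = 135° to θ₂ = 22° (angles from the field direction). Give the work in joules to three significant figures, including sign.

Dipole moment p = qd = (3.40×10⁻⁶ C)(7.80×10⁻⁴ m) = 2.652×10⁻⁹ C·m.
W_ext = ΔU = U(θ₂) − U(θ₁) = −pE cosθ₂ − (−pE cosθ₁) = pE(cosθ₁ − cosθ₂).
W = (2.652×10⁻⁹)(2.54×10⁴)·(cos135° − cos22°) = (6.736×10⁻⁵)·(-1.6343) = -1.101×10⁻⁴ J.

W ≈ -1.10×10⁻⁴ J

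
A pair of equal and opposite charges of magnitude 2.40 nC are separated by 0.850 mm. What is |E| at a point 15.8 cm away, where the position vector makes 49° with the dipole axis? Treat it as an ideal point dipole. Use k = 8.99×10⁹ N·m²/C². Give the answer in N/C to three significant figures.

Dipole moment p = qd = (2.40×10⁻⁹ C)(8.50×10⁻⁴ m) = 2.04×10⁻¹² C·m.
At angle θ the dipole field magnitude is E = (kp/r³)·√(1 + 3cos²θ).
kp/r³ = (8.99×10⁹)(2.04×10⁻¹²) / (0.158)³ = 4.650 N/C.
√(1 + 3cos²49°) = √(1 + 3·0.4304) = √2.2912 ≈ 1.5137.
E ≈ 4.650 × 1.514 = 7.038 N/C.

E ≈ 7.04 N/C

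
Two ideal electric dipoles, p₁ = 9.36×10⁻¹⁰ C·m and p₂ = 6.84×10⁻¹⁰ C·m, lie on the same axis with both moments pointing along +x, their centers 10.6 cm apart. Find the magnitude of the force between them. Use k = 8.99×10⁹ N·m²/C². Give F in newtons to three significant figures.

On-axis field of dipole 1 at distance r: E = 2kp₁/r³. Force on dipole 2 is F = p₂·dE/dr (gradient along axis).
dE/dr = −6kp₁/r⁴, so |F| = 6kp₁p₂/r⁴ (attractive for aligned moments).
F = 6(8.99×10⁹)(9.36×10⁻¹⁰)(6.84×10⁻¹⁰)/(0.106)⁴ = 2.735×10⁻⁴ N.

F ≈ 2.74×10⁻⁴ N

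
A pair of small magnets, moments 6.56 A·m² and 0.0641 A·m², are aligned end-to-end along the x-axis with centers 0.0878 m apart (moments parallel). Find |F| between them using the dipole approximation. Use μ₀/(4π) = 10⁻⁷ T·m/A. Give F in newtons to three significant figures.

On-axis B of dipole 1: B = (μ₀/4π)·2m₁/r³. Force on dipole 2: F = m₂·dB/dr.
dB/dr = −(μ₀/4π)·6m₁/r⁴, so |F| = (μ₀/4π)·6m₁m₂/r⁴.
F = 6(10⁻⁷)(6.56)(0.0641)/(0.0878)⁴ = 0.004246 N.

F ≈ 0.00425 N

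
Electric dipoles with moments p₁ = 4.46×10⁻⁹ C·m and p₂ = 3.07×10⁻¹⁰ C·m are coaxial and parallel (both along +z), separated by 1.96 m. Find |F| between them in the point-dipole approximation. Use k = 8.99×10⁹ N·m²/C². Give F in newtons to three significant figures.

F ≈ 5.00×10⁻⁹ N

On-axis field of dipole 1 at distance r: E = 2kp₁/r³. Force on dipole 2 is F = p₂·dE/dr (gradient along axis).
dE/dr = −6kp₁/r⁴, so |F| = 6kp₁p₂/r⁴ (attractive for aligned moments).
F = 6(8.99×10⁹)(4.46×10⁻⁹)(3.07×10⁻¹⁰)/(1.96)⁴ = 5.004×10⁻⁹ N.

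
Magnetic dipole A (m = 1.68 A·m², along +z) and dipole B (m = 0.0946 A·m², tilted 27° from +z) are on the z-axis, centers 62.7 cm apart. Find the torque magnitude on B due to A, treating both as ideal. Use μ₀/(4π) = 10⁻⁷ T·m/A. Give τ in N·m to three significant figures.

Dipole B is on the axis of dipole A, so B₁ there is axial: B₁ = (μ₀/4π)·2m₁/r³ along +z.
B₁ = 2(10⁻⁷)(1.68)/(0.627)³ = 1.363×10⁻⁶ T.
τ = m₂ B₁ sinθ.
τ = (0.0946)(1.363×10⁻⁶)·sin27° = 5.854×10⁻⁸ N·m.

τ ≈ 5.85×10⁻⁸ N·m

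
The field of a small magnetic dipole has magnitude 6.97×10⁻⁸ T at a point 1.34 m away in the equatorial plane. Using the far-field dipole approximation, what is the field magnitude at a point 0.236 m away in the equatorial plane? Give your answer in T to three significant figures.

B ≈ 1.28×10⁻⁵ T

Dipole fields scale as 1/r³ in the far field; the geometry is the same at both points.
B₂ = B₁ · (r₁/r₂)³ = 6.97×10⁻⁸ · (1.34/0.236)³.
(r₁/r₂)³ = (5.678)³ = 183.1.
B₂ ≈ 1.276×10⁻⁵ T.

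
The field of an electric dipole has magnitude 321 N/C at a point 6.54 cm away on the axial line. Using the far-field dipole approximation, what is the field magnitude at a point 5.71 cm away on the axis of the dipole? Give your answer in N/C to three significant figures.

Dipole fields scale as 1/r³ in the far field; the geometry is the same at both points.
E₂ = E₁ · (r₁/r₂)³ = 321 · (6.54/5.71)³.
(r₁/r₂)³ = (1.145)³ = 1.503.
E₂ ≈ 482.3 N/C.

E ≈ 482 N/C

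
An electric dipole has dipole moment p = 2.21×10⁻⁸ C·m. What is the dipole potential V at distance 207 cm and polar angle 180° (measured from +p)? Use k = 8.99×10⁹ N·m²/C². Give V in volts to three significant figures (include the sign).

V ≈ -46.4 V

The dipole potential is V = kp cosθ / r².
V = (8.99×10⁹)(2.21×10⁻⁸)·cos180° / (2.07)² = -46.37 V.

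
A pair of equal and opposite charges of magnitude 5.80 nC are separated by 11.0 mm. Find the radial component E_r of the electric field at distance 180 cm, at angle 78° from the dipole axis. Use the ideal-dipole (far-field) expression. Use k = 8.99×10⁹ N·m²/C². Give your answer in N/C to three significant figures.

Dipole moment p = qd = (5.80×10⁻⁹ C)(0.0110 m) = 6.38×10⁻¹¹ C·m.
For a dipole, E_r = (2kp cosθ)/r³.
kp/r³ = (8.99×10⁹)(6.38×10⁻¹¹)/(1.80)³ = 0.09835 N/C.
E_r = 2·0.09835·cos78° = 0.04090 N/C.

E_r ≈ 0.0409 N/C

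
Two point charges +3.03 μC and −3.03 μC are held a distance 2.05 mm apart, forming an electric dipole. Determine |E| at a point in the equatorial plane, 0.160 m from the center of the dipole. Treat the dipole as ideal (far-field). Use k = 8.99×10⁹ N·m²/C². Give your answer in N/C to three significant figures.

Dipole moment p = qd = (3.03×10⁻⁶ C)(0.00205 m) = 6.212×10⁻⁹ C·m.
On the perpendicular bisector E = kp/r³ (half the axial value at the same distance).
E = (8.99×10⁹)(6.212×10⁻⁹) / (0.160)³ = 1.363×10⁴ N/C.

E ≈ 1.36×10⁴ N/C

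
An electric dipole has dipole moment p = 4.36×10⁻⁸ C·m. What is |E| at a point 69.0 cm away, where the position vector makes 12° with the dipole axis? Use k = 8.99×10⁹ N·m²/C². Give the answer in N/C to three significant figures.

At angle θ the dipole field magnitude is E = (kp/r³)·√(1 + 3cos²θ).
kp/r³ = (8.99×10⁹)(4.36×10⁻⁸) / (0.690)³ = 1193 N/C.
√(1 + 3cos²12°) = √(1 + 3·0.9568) = √3.8703 ≈ 1.9673.
E ≈ 1193 × 1.967 = 2347 N/C.

E ≈ 2350 N/C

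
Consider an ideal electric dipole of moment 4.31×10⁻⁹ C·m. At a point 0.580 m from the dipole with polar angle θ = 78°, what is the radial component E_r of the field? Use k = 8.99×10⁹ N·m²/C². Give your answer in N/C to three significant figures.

E_r ≈ 82.6 N/C

For a dipole, E_r = (2kp cosθ)/r³.
kp/r³ = (8.99×10⁹)(4.31×10⁻⁹)/(0.580)³ = 198.6 N/C.
E_r = 2·198.6·cos78° = 82.58 N/C.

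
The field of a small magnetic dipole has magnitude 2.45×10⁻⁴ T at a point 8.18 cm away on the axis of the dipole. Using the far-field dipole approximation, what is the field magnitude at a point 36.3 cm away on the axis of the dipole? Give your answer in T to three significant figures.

Dipole fields scale as 1/r³ in the far field; the geometry is the same at both points.
B₂ = B₁ · (r₁/r₂)³ = 2.45×10⁻⁴ · (8.18/36.3)³.
(r₁/r₂)³ = (0.2253)³ = 0.01144.
B₂ ≈ 2.804×10⁻⁶ T.

B ≈ 2.80×10⁻⁶ T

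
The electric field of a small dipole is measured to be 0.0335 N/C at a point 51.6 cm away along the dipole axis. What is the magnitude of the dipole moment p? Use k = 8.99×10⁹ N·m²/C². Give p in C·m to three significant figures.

p ≈ 2.56×10⁻¹³ C·m

On axis E = 2kp/r³, so p = Er³/(2k).
p = (0.0335)·(0.516)³ / (2·8.99×10⁹) = 2.560×10⁻¹³ C·m.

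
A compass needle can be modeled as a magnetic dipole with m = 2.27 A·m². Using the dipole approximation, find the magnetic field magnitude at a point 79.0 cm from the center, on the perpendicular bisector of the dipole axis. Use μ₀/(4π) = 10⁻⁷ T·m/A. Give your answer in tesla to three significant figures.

B ≈ 4.60×10⁻⁷ T

In the equatorial plane B = (μ₀/4π)·m/r³ (half the axial value).
B = (10⁻⁷)·(2.27) / (0.790)³ = 4.604×10⁻⁷ T.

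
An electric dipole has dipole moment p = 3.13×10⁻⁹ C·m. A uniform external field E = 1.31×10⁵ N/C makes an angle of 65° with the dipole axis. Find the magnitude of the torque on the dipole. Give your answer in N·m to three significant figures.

Torque on an electric dipole: τ = pE sinθ.
τ = (3.13×10⁻⁹)(1.31×10⁵)·sin65° = 3.716×10⁻⁴ N·m.

τ ≈ 3.72×10⁻⁴ N·m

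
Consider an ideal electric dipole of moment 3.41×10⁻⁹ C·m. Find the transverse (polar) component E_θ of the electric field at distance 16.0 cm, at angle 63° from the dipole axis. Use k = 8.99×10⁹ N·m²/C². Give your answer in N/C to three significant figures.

E_θ ≈ 6670 N/C

For a dipole, E_θ = (kp sinθ)/r³.
kp/r³ = (8.99×10⁹)(3.41×10⁻⁹)/(0.160)³ = 7484 N/C.
E_θ = 7484·sin63° = 6669 N/C.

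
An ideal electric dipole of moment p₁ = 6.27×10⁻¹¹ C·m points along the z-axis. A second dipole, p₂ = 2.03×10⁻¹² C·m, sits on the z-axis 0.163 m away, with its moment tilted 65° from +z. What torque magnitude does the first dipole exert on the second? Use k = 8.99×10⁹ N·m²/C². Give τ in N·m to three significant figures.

τ ≈ 4.79×10⁻¹⁰ N·m

The second dipole sits on the axis of the first, so the field there is axial: E₁ = 2kp₁/r³ along +z.
E₁ = 2(8.99×10⁹)(6.27×10⁻¹¹)/(0.163)³ = 260.3 N/C.
Torque on the second dipole: τ = p₂ E₁ sinθ.
τ = (2.03×10⁻¹²)(260.3)·sin65° = 4.789×10⁻¹⁰ N·m.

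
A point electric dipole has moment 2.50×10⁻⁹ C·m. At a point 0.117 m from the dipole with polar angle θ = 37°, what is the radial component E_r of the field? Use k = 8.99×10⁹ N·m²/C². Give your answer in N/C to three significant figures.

E_r ≈ 2.24×10⁴ N/C

For a dipole, E_r = (2kp cosθ)/r³.
kp/r³ = (8.99×10⁹)(2.50×10⁻⁹)/(0.117)³ = 1.403×10⁴ N/C.
E_r = 2·1.403×10⁴·cos37° = 2.241×10⁴ N/C.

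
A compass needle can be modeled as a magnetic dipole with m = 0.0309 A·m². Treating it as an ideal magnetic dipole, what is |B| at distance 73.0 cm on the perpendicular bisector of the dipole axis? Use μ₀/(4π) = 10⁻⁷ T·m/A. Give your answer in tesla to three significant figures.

B ≈ 7.94×10⁻⁹ T

In the equatorial plane B = (μ₀/4π)·m/r³ (half the axial value).
B = (10⁻⁷)·(0.0309) / (0.730)³ = 7.943×10⁻⁹ T.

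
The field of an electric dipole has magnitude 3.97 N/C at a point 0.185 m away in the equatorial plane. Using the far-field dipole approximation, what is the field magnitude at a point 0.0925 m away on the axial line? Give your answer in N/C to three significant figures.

Dipole fields scale as 1/r³ in the far field.
The axial field is twice the equatorial field at the same r, so the geometry factor is 2/1.
E₂ = E₁ · (2/1) · (r₁/r₂)³ = 3.97 · 2 · (0.185/0.0925)³.
(r₁/r₂)³ = (2)³ = 8.
E₂ ≈ 63.52 N/C.

E ≈ 63.5 N/C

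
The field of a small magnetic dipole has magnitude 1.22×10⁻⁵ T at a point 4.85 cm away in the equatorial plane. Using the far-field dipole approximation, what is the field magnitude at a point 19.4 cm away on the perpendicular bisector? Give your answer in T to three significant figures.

Dipole fields scale as 1/r³ in the far field; the geometry is the same at both points.
B₂ = B₁ · (r₁/r₂)³ = 1.22×10⁻⁵ · (4.85/19.4)³.
(r₁/r₂)³ = (0.25)³ = 0.01562.
B₂ ≈ 1.906×10⁻⁷ T.

B ≈ 1.91×10⁻⁷ T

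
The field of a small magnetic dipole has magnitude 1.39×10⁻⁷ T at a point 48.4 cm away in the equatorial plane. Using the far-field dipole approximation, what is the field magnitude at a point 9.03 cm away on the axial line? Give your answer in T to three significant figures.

B ≈ 4.28×10⁻⁵ T

Dipole fields scale as 1/r³ in the far field.
The axial field is twice the equatorial field at the same r, so the geometry factor is 2/1.
B₂ = B₁ · (2/1) · (r₁/r₂)³ = 1.39×10⁻⁷ · 2 · (48.4/9.03)³.
(r₁/r₂)³ = (5.36)³ = 154.
B₂ ≈ 4.281×10⁻⁵ T.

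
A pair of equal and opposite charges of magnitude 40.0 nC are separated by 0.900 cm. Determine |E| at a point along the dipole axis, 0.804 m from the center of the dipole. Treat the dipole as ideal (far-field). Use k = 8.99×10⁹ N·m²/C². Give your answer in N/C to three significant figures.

Dipole moment p = qd = (4.00×10⁻⁸ C)(0.00900 m) = 3.60×10⁻¹⁰ C·m.
On the dipole axis E = 2kp/r³.
E = 2·(8.99×10⁹)(3.60×10⁻¹⁰) / (0.804)³ = 12.45 N/C.

E ≈ 12.5 N/C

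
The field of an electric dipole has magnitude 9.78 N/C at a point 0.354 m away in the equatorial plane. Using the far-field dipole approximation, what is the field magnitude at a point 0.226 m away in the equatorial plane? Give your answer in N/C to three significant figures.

Dipole fields scale as 1/r³ in the far field; the geometry is the same at both points.
E₂ = E₁ · (r₁/r₂)³ = 9.78 · (0.354/0.226)³.
(r₁/r₂)³ = (1.566)³ = 3.843.
E₂ ≈ 37.59 N/C.

E ≈ 37.6 N/C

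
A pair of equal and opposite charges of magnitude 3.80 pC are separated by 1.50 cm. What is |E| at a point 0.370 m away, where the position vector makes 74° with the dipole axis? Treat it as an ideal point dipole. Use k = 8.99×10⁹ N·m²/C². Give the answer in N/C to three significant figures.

Dipole moment p = qd = (3.80×10⁻¹² C)(0.0150 m) = 5.70×10⁻¹⁴ C·m.
At angle θ the dipole field magnitude is E = (kp/r³)·√(1 + 3cos²θ).
kp/r³ = (8.99×10⁹)(5.70×10⁻¹⁴) / (0.370)³ = 0.01012 N/C.
√(1 + 3cos²74°) = √(1 + 3·0.0760) = √1.2279 ≈ 1.1081.
E ≈ 0.01012 × 1.108 = 0.01121 N/C.

E ≈ 0.0112 N/C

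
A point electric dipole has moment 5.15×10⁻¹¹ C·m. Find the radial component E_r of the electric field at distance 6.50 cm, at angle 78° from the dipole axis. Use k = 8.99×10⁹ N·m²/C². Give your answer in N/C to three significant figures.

E_r ≈ 701 N/C

For a dipole, E_r = (2kp cosθ)/r³.
kp/r³ = (8.99×10⁹)(5.15×10⁻¹¹)/(0.0650)³ = 1686 N/C.
E_r = 2·1686·cos78° = 701.0 N/C.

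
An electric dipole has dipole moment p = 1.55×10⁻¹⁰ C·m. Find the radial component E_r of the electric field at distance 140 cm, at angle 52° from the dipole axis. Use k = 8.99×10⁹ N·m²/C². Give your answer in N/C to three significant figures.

E_r ≈ 0.625 N/C

For a dipole, E_r = (2kp cosθ)/r³.
kp/r³ = (8.99×10⁹)(1.55×10⁻¹⁰)/(1.40)³ = 0.5078 N/C.
E_r = 2·0.5078·cos52° = 0.6253 N/C.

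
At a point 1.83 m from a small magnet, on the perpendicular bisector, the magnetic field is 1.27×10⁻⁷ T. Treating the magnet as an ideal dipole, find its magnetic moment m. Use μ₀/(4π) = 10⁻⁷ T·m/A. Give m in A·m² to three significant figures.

m ≈ 7.78 A·m²

In the equatorial plane B = (μ₀/4π)·m/r³, so m = Br³·4π/(μ₀).
m = (1.27×10⁻⁷)·(1.83)³ / (10⁻⁷) = 7.783 A·m².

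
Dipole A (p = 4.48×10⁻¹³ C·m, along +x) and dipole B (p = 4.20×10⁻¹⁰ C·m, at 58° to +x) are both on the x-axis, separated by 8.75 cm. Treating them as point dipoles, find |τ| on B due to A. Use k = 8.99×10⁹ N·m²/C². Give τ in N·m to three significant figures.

The second dipole sits on the axis of the first, so the field there is axial: E₁ = 2kp₁/r³ along +x.
E₁ = 2(8.99×10⁹)(4.48×10⁻¹³)/(0.0875)³ = 12.02 N/C.
Torque on the second dipole: τ = p₂ E₁ sinθ.
τ = (4.20×10⁻¹⁰)(12.02)·sin58° = 4.283×10⁻⁹ N·m.

τ ≈ 4.28×10⁻⁹ N·m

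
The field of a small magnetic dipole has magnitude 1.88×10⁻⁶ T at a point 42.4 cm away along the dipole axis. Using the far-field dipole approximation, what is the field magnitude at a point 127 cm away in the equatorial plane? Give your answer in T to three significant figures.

Dipole fields scale as 1/r³ in the far field.
The axial field is twice the equatorial field at the same r, so the geometry factor is 1/2.
B₂ = B₁ · (1/2) · (r₁/r₂)³ = 1.88×10⁻⁶ · 0.5 · (42.4/127)³.
(r₁/r₂)³ = (0.3339)³ = 0.03721.
B₂ ≈ 3.498×10⁻⁸ T.

B ≈ 3.50×10⁻⁸ T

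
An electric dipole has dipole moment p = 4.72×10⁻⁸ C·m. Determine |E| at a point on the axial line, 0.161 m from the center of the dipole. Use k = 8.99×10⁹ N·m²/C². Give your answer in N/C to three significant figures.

E ≈ 2.03×10⁵ N/C

On the dipole axis E = 2kp/r³.
E = 2·(8.99×10⁹)(4.72×10⁻⁸) / (0.161)³ = 2.034×10⁵ N/C.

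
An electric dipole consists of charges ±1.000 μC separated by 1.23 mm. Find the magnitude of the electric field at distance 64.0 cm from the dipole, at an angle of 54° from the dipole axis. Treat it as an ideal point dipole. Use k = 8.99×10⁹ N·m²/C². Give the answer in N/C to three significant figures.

Dipole moment p = qd = (1.00×10⁻⁶ C)(0.00123 m) = 1.23×10⁻⁹ C·m.
At angle θ the dipole field magnitude is E = (kp/r³)·√(1 + 3cos²θ).
kp/r³ = (8.99×10⁹)(1.23×10⁻⁹) / (0.640)³ = 42.18 N/C.
√(1 + 3cos²54°) = √(1 + 3·0.3455) = √2.0365 ≈ 1.4271.
E ≈ 42.18 × 1.427 = 60.20 N/C.

E ≈ 60.2 N/C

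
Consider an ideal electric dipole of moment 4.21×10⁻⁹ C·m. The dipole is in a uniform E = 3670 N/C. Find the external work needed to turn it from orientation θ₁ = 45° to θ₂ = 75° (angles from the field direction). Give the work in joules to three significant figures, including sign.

W_ext = ΔU = U(θ₂) − U(θ₁) = −pE cosθ₂ − (−pE cosθ₁) = pE(cosθ₁ − cosθ₂).
W = (4.21×10⁻⁹)(3670)·(cos45° − cos75°) = (1.545×10⁻⁵)·(+0.4483) = 6.926×10⁻⁶ J.

W ≈ 6.93×10⁻⁶ J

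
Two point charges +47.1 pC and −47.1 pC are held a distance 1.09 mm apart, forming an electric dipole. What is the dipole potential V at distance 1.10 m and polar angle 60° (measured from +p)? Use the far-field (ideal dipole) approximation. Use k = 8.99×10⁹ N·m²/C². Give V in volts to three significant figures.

V ≈ 1.91×10⁻⁴ V

Dipole moment p = qd = (4.71×10⁻¹¹ C)(0.00109 m) = 5.134×10⁻¹⁴ C·m.
The dipole potential is V = kp cosθ / r².
V = (8.99×10⁹)(5.134×10⁻¹⁴)·cos60° / (1.10)² = 1.907×10⁻⁴ V.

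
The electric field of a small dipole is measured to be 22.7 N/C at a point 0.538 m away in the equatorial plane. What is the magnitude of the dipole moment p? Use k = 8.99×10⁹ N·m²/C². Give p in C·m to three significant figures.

In the equatorial plane E = kp/r³, so p = Er³/(k).
p = (22.7)·(0.538)³ / (8.99×10⁹) = 3.932×10⁻¹⁰ C·m.

p ≈ 3.93×10⁻¹⁰ C·m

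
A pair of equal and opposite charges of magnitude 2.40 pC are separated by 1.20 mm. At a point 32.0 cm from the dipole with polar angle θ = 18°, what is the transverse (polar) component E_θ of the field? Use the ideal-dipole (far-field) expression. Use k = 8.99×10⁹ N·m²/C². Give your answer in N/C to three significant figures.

Dipole moment p = qd = (2.40×10⁻¹² C)(0.00120 m) = 2.88×10⁻¹⁵ C·m.
For a dipole, E_θ = (kp sinθ)/r³.
kp/r³ = (8.99×10⁹)(2.88×10⁻¹⁵)/(0.320)³ = 7.901×10⁻⁴ N/C.
E_θ = 7.901×10⁻⁴·sin18° = 2.442×10⁻⁴ N/C.

E_θ ≈ 2.44×10⁻⁴ N/C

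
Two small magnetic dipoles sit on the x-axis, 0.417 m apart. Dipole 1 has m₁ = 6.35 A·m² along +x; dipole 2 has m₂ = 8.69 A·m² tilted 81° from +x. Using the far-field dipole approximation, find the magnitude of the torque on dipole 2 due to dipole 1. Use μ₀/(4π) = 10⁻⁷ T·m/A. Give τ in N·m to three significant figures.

τ ≈ 1.50×10⁻⁴ N·m

Dipole B is on the axis of dipole A, so B₁ there is axial: B₁ = (μ₀/4π)·2m₁/r³ along +x.
B₁ = 2(10⁻⁷)(6.35)/(0.417)³ = 1.751×10⁻⁵ T.
τ = m₂ B₁ sinθ.
τ = (8.69)(1.751×10⁻⁵)·sin81° = 1.503×10⁻⁴ N·m.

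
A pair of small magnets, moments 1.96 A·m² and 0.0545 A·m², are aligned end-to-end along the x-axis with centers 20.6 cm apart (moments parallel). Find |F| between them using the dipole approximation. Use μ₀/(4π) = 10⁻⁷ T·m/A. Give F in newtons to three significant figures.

On-axis B of dipole 1: B = (μ₀/4π)·2m₁/r³. Force on dipole 2: F = m₂·dB/dr.
dB/dr = −(μ₀/4π)·6m₁/r⁴, so |F| = (μ₀/4π)·6m₁m₂/r⁴.
F = 6(10⁻⁷)(1.96)(0.0545)/(0.206)⁴ = 3.559×10⁻⁵ N.

F ≈ 3.56×10⁻⁵ N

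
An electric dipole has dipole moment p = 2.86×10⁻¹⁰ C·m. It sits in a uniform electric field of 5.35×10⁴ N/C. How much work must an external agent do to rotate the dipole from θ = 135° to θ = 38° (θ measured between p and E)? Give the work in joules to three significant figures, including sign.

W_ext = ΔU = U(θ₂) − U(θ₁) = −pE cosθ₂ − (−pE cosθ₁) = pE(cosθ₁ − cosθ₂).
W = (2.86×10⁻¹⁰)(5.35×10⁴)·(cos135° − cos38°) = (1.530×10⁻⁵)·(-1.4951) = -2.288×10⁻⁵ J.

W ≈ -2.29×10⁻⁵ J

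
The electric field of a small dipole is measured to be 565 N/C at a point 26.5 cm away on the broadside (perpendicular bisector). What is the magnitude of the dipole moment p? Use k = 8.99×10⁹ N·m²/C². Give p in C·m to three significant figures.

p ≈ 1.17×10⁻⁹ C·m

In the equatorial plane E = kp/r³, so p = Er³/(k).
p = (565)·(0.265)³ / (8.99×10⁹) = 1.170×10⁻⁹ C·m.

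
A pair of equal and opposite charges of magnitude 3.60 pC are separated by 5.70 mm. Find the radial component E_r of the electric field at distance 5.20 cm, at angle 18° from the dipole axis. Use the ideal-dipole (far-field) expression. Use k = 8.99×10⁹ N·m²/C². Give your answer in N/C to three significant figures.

Dipole moment p = qd = (3.60×10⁻¹² C)(0.00570 m) = 2.052×10⁻¹⁴ C·m.
For a dipole, E_r = (2kp cosθ)/r³.
kp/r³ = (8.99×10⁹)(2.052×10⁻¹⁴)/(0.0520)³ = 1.312 N/C.
E_r = 2·1.312·cos18° = 2.496 N/C.

E_r ≈ 2.50 N/C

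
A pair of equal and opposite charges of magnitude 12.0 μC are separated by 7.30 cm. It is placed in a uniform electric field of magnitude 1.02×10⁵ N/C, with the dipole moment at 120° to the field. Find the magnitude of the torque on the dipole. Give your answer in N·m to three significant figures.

Dipole moment p = qd = (1.20×10⁻⁵ C)(0.0730 m) = 8.76×10⁻⁷ C·m.
Torque on an electric dipole: τ = pE sinθ.
τ = (8.76×10⁻⁷)(1.02×10⁵)·sin120° = 0.07738 N·m.

τ ≈ 0.0774 N·m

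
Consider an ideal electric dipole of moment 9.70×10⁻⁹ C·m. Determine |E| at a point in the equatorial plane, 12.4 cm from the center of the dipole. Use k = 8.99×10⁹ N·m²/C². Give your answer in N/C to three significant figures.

In the equatorial plane E = kp/r³.
E = (8.99×10⁹)(9.70×10⁻⁹) / (0.124)³ = 4.574×10⁴ N/C.

E ≈ 4.57×10⁴ N/C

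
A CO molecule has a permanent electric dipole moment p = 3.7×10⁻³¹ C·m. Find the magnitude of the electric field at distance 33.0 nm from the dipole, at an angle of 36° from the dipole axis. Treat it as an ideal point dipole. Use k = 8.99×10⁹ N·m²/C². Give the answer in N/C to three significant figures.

E ≈ 159 N/C

At angle θ the dipole field magnitude is E = (kp/r³)·√(1 + 3cos²θ).
kp/r³ = (8.99×10⁹)(3.70×10⁻³¹) / (3.30×10⁻⁸)³ = 92.56 N/C.
√(1 + 3cos²36°) = √(1 + 3·0.6545) = √2.9635 ≈ 1.7215.
E ≈ 92.56 × 1.721 = 159.3 N/C.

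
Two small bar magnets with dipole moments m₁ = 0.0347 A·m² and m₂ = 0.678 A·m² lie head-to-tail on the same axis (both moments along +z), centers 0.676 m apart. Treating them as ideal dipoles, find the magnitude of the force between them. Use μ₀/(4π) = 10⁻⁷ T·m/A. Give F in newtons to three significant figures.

F ≈ 6.76×10⁻⁸ N

On-axis B of dipole 1: B = (μ₀/4π)·2m₁/r³. Force on dipole 2: F = m₂·dB/dr.
dB/dr = −(μ₀/4π)·6m₁/r⁴, so |F| = (μ₀/4π)·6m₁m₂/r⁴.
F = 6(10⁻⁷)(0.0347)(0.678)/(0.676)⁴ = 6.760×10⁻⁸ N.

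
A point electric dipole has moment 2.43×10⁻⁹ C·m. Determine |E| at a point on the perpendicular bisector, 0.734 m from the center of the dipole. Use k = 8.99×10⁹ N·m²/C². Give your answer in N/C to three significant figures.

E ≈ 55.2 N/C

In the equatorial plane E = kp/r³.
E = (8.99×10⁹)(2.43×10⁻⁹) / (0.734)³ = 55.24 N/C.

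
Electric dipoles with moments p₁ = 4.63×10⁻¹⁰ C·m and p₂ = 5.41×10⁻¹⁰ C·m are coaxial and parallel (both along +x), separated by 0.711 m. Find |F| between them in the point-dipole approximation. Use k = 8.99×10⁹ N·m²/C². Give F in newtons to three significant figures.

F ≈ 5.29×10⁻⁸ N

On-axis field of dipole 1 at distance r: E = 2kp₁/r³. Force on dipole 2 is F = p₂·dE/dr (gradient along axis).
dE/dr = −6kp₁/r⁴, so |F| = 6kp₁p₂/r⁴ (attractive for aligned moments).
F = 6(8.99×10⁹)(4.63×10⁻¹⁰)(5.41×10⁻¹⁰)/(0.711)⁴ = 5.287×10⁻⁸ N.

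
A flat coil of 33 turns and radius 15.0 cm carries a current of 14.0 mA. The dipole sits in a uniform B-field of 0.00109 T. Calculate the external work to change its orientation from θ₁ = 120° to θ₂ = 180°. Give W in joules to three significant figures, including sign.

m = NIA = NIπa² = 33·(0.0140)·π·(0.150)² = 0.03266 A·m².
W_ext = ΔU = −mB cosθ₂ + mB cosθ₁ = mB(cosθ₁ − cosθ₂).
W = (0.03266)(0.00109)·(cos120° − cos180°) = (3.560×10⁻⁵)·(+0.5000) = 1.780×10⁻⁵ J.

W ≈ 1.78×10⁻⁵ J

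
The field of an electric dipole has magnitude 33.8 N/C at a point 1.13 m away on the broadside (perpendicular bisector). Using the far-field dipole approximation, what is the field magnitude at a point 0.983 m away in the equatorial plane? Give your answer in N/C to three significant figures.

Dipole fields scale as 1/r³ in the far field; the geometry is the same at both points.
E₂ = E₁ · (r₁/r₂)³ = 33.8 · (1.13/0.983)³.
(r₁/r₂)³ = (1.15)³ = 1.519.
E₂ ≈ 51.34 N/C.

E ≈ 51.3 N/C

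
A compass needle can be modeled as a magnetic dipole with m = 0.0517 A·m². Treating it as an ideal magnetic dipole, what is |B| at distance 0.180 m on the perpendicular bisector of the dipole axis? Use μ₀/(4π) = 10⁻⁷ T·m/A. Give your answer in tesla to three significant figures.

In the equatorial plane B = (μ₀/4π)·m/r³ (half the axial value).
B = (10⁻⁷)·(0.0517) / (0.180)³ = 8.865×10⁻⁷ T.

B ≈ 8.86×10⁻⁷ T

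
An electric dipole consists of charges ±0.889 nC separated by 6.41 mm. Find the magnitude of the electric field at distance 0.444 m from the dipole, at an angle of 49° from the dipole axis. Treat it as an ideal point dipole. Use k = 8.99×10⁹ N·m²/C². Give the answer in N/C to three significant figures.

Dipole moment p = qd = (8.89×10⁻¹⁰ C)(0.00641 m) = 5.698×10⁻¹² C·m.
At angle θ the dipole field magnitude is E = (kp/r³)·√(1 + 3cos²θ).
kp/r³ = (8.99×10⁹)(5.698×10⁻¹²) / (0.444)³ = 0.5852 N/C.
√(1 + 3cos²49°) = √(1 + 3·0.4304) = √2.2912 ≈ 1.5137.
E ≈ 0.5852 × 1.514 = 0.8859 N/C.

E ≈ 0.886 N/C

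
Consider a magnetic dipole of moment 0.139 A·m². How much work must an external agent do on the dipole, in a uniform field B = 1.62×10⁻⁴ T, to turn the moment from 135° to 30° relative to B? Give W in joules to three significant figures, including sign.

W_ext = ΔU = −mB cosθ₂ + mB cosθ₁ = mB(cosθ₁ − cosθ₂).
W = (0.139)(1.62×10⁻⁴)·(cos135° − cos30°) = (2.252×10⁻⁵)·(-1.5731) = -3.542×10⁻⁵ J.

W ≈ -3.54×10⁻⁵ J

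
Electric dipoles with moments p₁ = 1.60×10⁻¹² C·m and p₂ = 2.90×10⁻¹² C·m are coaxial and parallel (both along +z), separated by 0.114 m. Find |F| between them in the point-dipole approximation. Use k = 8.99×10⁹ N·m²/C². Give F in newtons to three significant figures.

F ≈ 1.48×10⁻⁹ N

On-axis field of dipole 1 at distance r: E = 2kp₁/r³. Force on dipole 2 is F = p₂·dE/dr (gradient along axis).
dE/dr = −6kp₁/r⁴, so |F| = 6kp₁p₂/r⁴ (attractive for aligned moments).
F = 6(8.99×10⁹)(1.60×10⁻¹²)(2.90×10⁻¹²)/(0.114)⁴ = 1.482×10⁻⁹ N.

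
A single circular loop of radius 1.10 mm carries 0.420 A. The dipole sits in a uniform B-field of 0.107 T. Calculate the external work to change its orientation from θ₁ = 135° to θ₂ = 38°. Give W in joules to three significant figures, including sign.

W ≈ -2.55×10⁻⁷ J

Magnetic moment m = IA = Iπa² = (0.420)·π·(0.00110)² = 1.597×10⁻⁶ A·m².
W_ext = ΔU = −mB cosθ₂ + mB cosθ₁ = mB(cosθ₁ − cosθ₂).
W = (1.597×10⁻⁶)(0.107)·(cos135° − cos38°) = (1.709×10⁻⁷)·(-1.4951) = -2.555×10⁻⁷ J.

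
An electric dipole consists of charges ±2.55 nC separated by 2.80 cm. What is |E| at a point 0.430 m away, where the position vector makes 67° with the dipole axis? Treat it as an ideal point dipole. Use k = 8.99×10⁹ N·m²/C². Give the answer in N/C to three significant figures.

E ≈ 9.75 N/C

Dipole moment p = qd = (2.55×10⁻⁹ C)(0.0280 m) = 7.14×10⁻¹¹ C·m.
At angle θ the dipole field magnitude is E = (kp/r³)·√(1 + 3cos²θ).
kp/r³ = (8.99×10⁹)(7.14×10⁻¹¹) / (0.430)³ = 8.073 N/C.
√(1 + 3cos²67°) = √(1 + 3·0.1527) = √1.4580 ≈ 1.2075.
E ≈ 8.073 × 1.207 = 9.748 N/C.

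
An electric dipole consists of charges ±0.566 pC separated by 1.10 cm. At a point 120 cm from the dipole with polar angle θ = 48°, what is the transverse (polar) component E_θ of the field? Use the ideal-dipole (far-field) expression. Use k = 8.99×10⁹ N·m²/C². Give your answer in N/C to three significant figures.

E_θ ≈ 2.41×10⁻⁵ N/C

Dipole moment p = qd = (5.66×10⁻¹³ C)(0.0110 m) = 6.226×10⁻¹⁵ C·m.
For a dipole, E_θ = (kp sinθ)/r³.
kp/r³ = (8.99×10⁹)(6.226×10⁻¹⁵)/(1.20)³ = 3.239×10⁻⁵ N/C.
E_θ = 3.239×10⁻⁵·sin48° = 2.407×10⁻⁵ N/C.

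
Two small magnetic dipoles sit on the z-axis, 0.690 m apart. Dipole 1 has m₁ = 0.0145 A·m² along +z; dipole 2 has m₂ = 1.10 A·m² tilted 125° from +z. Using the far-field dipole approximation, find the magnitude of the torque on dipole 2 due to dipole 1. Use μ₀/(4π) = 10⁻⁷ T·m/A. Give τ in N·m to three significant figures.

Dipole B is on the axis of dipole A, so B₁ there is axial: B₁ = (μ₀/4π)·2m₁/r³ along +z.
B₁ = 2(10⁻⁷)(0.0145)/(0.690)³ = 8.828×10⁻⁹ T.
τ = m₂ B₁ sinθ.
τ = (1.10)(8.828×10⁻⁹)·sin125° = 7.954×10⁻⁹ N·m.

τ ≈ 7.95×10⁻⁹ N·m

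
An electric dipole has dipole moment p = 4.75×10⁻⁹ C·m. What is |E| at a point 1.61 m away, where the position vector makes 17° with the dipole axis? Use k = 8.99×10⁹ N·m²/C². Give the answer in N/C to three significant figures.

E ≈ 19.8 N/C

At angle θ the dipole field magnitude is E = (kp/r³)·√(1 + 3cos²θ).
kp/r³ = (8.99×10⁹)(4.75×10⁻⁹) / (1.61)³ = 10.23 N/C.
√(1 + 3cos²17°) = √(1 + 3·0.9145) = √3.7436 ≈ 1.9348.
E ≈ 10.23 × 1.935 = 19.80 N/C.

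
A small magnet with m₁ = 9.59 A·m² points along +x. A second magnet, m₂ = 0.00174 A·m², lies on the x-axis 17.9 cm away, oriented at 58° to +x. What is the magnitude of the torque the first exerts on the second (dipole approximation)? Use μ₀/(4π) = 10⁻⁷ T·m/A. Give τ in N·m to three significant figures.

Dipole B is on the axis of dipole A, so B₁ there is axial: B₁ = (μ₀/4π)·2m₁/r³ along +x.
B₁ = 2(10⁻⁷)(9.59)/(0.179)³ = 3.344×10⁻⁴ T.
τ = m₂ B₁ sinθ.
τ = (0.00174)(3.344×10⁻⁴)·sin58° = 4.935×10⁻⁷ N·m.

τ ≈ 4.93×10⁻⁷ N·m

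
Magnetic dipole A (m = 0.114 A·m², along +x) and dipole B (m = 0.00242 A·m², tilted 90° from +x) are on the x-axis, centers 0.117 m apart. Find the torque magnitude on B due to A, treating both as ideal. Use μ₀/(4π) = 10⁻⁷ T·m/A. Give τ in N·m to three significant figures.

τ ≈ 3.45×10⁻⁸ N·m

Dipole B is on the axis of dipole A, so B₁ there is axial: B₁ = (μ₀/4π)·2m₁/r³ along +x.
B₁ = 2(10⁻⁷)(0.114)/(0.117)³ = 1.424×10⁻⁵ T.
τ = m₂ B₁ sinθ.
τ = (0.00242)(1.424×10⁻⁵)·sin90° = 3.445×10⁻⁸ N·m.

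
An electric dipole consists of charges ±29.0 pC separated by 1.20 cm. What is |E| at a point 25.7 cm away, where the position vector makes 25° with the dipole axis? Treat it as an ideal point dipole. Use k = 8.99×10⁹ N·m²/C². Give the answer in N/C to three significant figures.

E ≈ 0.343 N/C

Dipole moment p = qd = (2.90×10⁻¹¹ C)(0.0120 m) = 3.48×10⁻¹³ C·m.
At angle θ the dipole field magnitude is E = (kp/r³)·√(1 + 3cos²θ).
kp/r³ = (8.99×10⁹)(3.48×10⁻¹³) / (0.257)³ = 0.1843 N/C.
√(1 + 3cos²25°) = √(1 + 3·0.8214) = √3.4642 ≈ 1.8612.
E ≈ 0.1843 × 1.861 = 0.3430 N/C.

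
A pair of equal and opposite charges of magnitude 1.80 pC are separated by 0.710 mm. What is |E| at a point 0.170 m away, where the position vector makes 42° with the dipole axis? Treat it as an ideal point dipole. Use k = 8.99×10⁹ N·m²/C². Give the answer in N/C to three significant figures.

Dipole moment p = qd = (1.80×10⁻¹² C)(7.10×10⁻⁴ m) = 1.278×10⁻¹⁵ C·m.
At angle θ the dipole field magnitude is E = (kp/r³)·√(1 + 3cos²θ).
kp/r³ = (8.99×10⁹)(1.278×10⁻¹⁵) / (0.170)³ = 0.002339 N/C.
√(1 + 3cos²42°) = √(1 + 3·0.5523) = √2.6568 ≈ 1.6300.
E ≈ 0.002339 × 1.630 = 0.003812 N/C.

E ≈ 0.00381 N/C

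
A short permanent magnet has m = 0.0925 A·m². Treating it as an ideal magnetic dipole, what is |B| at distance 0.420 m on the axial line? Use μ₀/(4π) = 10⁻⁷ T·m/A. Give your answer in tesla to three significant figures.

B ≈ 2.50×10⁻⁷ T

On axis B = (μ₀/4π)·2m/r³.
B = 2·(10⁻⁷)·(0.0925) / (0.420)³ = 2.497×10⁻⁷ T.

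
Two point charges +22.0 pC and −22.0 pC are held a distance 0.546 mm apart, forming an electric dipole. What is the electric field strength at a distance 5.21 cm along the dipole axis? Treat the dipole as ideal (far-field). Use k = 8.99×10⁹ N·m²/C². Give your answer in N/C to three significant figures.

E ≈ 1.53 N/C

Dipole moment p = qd = (2.20×10⁻¹¹ C)(5.46×10⁻⁴ m) = 1.201×10⁻¹⁴ C·m.
On the dipole axis E = 2kp/r³.
E = 2·(8.99×10⁹)(1.201×10⁻¹⁴) / (0.0521)³ = 1.527 N/C.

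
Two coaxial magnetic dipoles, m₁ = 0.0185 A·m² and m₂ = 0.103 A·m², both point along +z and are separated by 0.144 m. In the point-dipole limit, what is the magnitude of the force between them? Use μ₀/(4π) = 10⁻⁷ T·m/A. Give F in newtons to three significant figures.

F ≈ 2.66×10⁻⁶ N

On-axis B of dipole 1: B = (μ₀/4π)·2m₁/r³. Force on dipole 2: F = m₂·dB/dr.
dB/dr = −(μ₀/4π)·6m₁/r⁴, so |F| = (μ₀/4π)·6m₁m₂/r⁴.
F = 6(10⁻⁷)(0.0185)(0.103)/(0.144)⁴ = 2.659×10⁻⁶ N.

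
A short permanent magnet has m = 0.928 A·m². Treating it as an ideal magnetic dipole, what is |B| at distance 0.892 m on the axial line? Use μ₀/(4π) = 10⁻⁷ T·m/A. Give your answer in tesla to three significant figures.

On axis B = (μ₀/4π)·2m/r³.
B = 2·(10⁻⁷)·(0.928) / (0.892)³ = 2.615×10⁻⁷ T.

B ≈ 2.62×10⁻⁷ T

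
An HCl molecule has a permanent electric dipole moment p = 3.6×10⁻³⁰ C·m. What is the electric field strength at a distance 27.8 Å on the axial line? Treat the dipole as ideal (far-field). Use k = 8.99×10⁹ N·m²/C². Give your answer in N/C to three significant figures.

E ≈ 3.01×10⁶ N/C

On the dipole axis E = 2kp/r³.
E = 2·(8.99×10⁹)(3.60×10⁻³⁰) / (2.78×10⁻⁹)³ = 3.013×10⁶ N/C.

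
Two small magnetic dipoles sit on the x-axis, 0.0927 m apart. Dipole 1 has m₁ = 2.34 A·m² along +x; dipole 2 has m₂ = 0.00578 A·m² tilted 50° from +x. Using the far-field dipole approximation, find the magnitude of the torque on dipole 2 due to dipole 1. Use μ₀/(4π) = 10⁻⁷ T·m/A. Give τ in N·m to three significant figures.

Dipole B is on the axis of dipole A, so B₁ there is axial: B₁ = (μ₀/4π)·2m₁/r³ along +x.
B₁ = 2(10⁻⁷)(2.34)/(0.0927)³ = 5.875×10⁻⁴ T.
τ = m₂ B₁ sinθ.
τ = (0.00578)(5.875×10⁻⁴)·sin50° = 2.601×10⁻⁶ N·m.

τ ≈ 2.60×10⁻⁶ N·m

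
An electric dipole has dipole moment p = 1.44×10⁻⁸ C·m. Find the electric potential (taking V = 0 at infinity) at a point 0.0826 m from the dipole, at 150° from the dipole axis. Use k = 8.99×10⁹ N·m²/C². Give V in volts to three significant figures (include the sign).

V ≈ -1.64×10⁴ V

The dipole potential is V = kp cosθ / r².
V = (8.99×10⁹)(1.44×10⁻⁸)·cos150° / (0.0826)² = -1.643×10⁴ V.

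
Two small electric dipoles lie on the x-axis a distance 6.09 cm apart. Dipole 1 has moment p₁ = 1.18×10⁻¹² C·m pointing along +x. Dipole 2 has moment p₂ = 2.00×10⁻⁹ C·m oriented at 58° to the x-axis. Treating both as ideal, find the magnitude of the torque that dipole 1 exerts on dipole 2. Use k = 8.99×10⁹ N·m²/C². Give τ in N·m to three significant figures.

τ ≈ 1.59×10⁻⁷ N·m

The second dipole sits on the axis of the first, so the field there is axial: E₁ = 2kp₁/r³ along +x.
E₁ = 2(8.99×10⁹)(1.18×10⁻¹²)/(0.0609)³ = 93.93 N/C.
Torque on the second dipole: τ = p₂ E₁ sinθ.
τ = (2.00×10⁻⁹)(93.93)·sin58° = 1.593×10⁻⁷ N·m.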